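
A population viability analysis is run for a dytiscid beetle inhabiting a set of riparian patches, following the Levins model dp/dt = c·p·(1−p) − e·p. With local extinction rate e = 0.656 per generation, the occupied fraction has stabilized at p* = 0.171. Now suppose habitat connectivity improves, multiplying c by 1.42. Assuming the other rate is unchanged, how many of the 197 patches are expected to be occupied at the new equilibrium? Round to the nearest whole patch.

82

Balance c(1−p*) = e gives c = e/(1 − 0.17100) = 0.656/0.82900 = 0.79131.
New p* = 1 − e/c = 1 − 0.65600/1.12366 = 0.41619.
Expected occupied = 197 × 0.41619 = 81.99 ≈ 82.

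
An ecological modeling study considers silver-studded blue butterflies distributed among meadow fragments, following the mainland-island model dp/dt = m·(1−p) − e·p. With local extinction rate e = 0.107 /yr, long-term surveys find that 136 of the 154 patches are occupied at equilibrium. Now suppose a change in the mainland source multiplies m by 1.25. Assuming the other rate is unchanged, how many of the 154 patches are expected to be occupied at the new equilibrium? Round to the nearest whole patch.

139

Observed p* = 136/154 = 0.88312.
Balance m(1−p*) = e·p* gives m = e·p*/(1−p*) = 0.107×0.88312/0.11688 = 0.80847.
New p* = m/(m+e) = 1.01059/(1.01059+0.10700) = 0.90426.
Expected occupied = 154 × 0.90426 = 139.26 ≈ 139.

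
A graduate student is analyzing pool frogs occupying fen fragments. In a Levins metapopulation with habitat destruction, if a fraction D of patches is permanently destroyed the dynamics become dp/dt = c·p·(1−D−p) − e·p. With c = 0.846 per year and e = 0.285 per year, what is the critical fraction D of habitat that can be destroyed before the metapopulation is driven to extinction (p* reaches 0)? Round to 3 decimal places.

The nontrivial equilibrium is p* = (1−D) − e/c; extinction occurs when this hits zero.
So D_crit = 1 − e/c = 1 − 0.285/0.846 = 1 − 0.3369 = 0.6631.
This equals the undisturbed p*, a classic result of Lande's extension.

0.663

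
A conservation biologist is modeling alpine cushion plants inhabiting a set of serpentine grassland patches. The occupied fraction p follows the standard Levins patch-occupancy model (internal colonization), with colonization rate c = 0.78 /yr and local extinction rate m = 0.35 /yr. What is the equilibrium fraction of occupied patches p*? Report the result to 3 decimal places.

0.551

At equilibrium, colonization balances extinction: c·p*·(1−p*) = m·p*.
So p* = 1 − m/c = 1 − 0.35/0.78 = 1 − 0.4487 = 0.5513.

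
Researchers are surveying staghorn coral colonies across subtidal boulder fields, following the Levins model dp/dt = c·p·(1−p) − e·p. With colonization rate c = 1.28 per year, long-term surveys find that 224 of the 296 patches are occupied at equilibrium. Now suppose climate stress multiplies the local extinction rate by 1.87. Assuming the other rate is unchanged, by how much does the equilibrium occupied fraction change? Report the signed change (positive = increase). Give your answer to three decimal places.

Observed p* = 224/296 = 0.75676.
Balance c(1−p*) = e gives e = 1.28×(1 − 0.75676) = 0.31135.
New p* = 1 − e/c = 1 − 0.58222/1.28000 = 0.54514.
Δp* = 0.54514 − 0.75676 = -0.21162.

-0.212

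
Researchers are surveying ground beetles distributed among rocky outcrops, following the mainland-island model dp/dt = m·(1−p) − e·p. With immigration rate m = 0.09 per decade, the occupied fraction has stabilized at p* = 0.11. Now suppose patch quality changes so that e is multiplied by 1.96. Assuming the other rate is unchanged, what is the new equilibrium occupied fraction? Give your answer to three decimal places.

Balance m(1−p*) = e·p* gives e = m(1−p*)/p* = 0.09×0.89000/0.11000 = 0.72818.
New p* = m/(m+e) = 0.09000/(0.09000+1.42723) = 0.05932.

0.059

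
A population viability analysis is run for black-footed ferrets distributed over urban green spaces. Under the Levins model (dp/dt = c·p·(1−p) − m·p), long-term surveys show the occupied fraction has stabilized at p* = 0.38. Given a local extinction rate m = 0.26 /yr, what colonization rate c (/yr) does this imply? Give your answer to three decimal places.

0.419

At equilibrium c(1−p*) = m, so c = m/(1−p*).
c = 0.26/(1 − 0.38) = 0.26/0.6200 = 0.4194.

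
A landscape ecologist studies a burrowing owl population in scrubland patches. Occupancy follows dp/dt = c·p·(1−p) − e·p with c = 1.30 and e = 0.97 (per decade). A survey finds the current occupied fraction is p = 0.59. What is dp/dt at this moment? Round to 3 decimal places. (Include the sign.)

Colonization term: c·p·(1−p) = 1.30×0.59×0.4100 = 0.31447.
Extinction term: e·p = 0.57230.
dp/dt = 0.31447 − 0.57230 = -0.25783.

-0.258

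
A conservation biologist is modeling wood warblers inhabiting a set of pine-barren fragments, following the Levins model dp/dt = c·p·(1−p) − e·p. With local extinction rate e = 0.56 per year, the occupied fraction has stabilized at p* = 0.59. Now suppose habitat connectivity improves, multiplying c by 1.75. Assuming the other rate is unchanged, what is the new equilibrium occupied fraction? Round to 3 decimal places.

0.766

Balance c(1−p*) = e gives c = e/(1 − 0.59000) = 0.56/0.41000 = 1.36585.
New p* = 1 − e/c = 1 − 0.56000/2.39024 = 0.76571.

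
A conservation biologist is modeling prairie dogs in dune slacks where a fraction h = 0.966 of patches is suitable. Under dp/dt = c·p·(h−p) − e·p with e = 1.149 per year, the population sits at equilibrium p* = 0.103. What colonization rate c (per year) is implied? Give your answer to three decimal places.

1.331

At equilibrium c(h−p*) = e, so c = e/(h−p*).
c = 1.149/(0.966 − 0.103) = 1.149/0.8630 = 1.3314.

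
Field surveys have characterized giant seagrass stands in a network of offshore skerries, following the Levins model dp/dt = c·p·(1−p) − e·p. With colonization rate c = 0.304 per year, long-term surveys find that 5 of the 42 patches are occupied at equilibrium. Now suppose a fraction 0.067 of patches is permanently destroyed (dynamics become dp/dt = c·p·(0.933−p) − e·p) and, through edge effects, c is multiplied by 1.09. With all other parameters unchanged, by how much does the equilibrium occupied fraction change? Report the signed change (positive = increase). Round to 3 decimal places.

Observed p* = 5/42 = 0.11905.
Balance c(1−p*) = e gives e = 0.304×(1 − 0.11905) = 0.26781.
New p* = 0.933 − e/c = 0.933 − 0.26781/0.33136 = 0.12479.
Δp* = 0.12479 − 0.11905 = +0.00574.

0.006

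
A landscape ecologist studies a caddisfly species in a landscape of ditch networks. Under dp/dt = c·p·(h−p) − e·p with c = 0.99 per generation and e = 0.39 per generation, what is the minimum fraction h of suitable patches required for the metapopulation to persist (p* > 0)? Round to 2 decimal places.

p* = h − e/c is positive only when h > e/c.
h_min = e/c = 0.39/0.99 = 0.3939.

0.39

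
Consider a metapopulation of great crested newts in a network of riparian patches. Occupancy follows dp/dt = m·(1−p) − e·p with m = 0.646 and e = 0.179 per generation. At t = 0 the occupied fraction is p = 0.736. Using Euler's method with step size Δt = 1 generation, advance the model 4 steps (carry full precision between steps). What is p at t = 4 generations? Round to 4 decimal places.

0.7830

Update rule: p ← p + [m·(1−p) − e·p]·Δt with Δt = 1.
  1  |  dp/dt·Δt = +0.038800  |  p_1 = 0.774800
  2  |  dp/dt·Δt = +0.006790  |  p_2 = 0.781590
  3  |  dp/dt·Δt = +0.001188  |  p_3 = 0.782778
  4  |  dp/dt·Δt = +0.000208  |  p_4 = 0.782986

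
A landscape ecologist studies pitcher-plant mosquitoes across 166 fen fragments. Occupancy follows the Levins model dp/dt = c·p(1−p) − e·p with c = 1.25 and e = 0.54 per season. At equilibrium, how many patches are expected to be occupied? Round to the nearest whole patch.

94

p* = 1 − e/c = 1 − 0.54/1.25 = 0.5680.
Expected occupied patches = N × p* = 166 × 0.5680 = 94.29 ≈ 94.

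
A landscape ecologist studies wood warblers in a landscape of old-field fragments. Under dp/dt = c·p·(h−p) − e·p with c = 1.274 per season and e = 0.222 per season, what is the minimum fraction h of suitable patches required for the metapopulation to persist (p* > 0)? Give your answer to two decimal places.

0.17

p* = h − e/c is positive only when h > e/c.
h_min = e/c = 0.222/1.274 = 0.1743.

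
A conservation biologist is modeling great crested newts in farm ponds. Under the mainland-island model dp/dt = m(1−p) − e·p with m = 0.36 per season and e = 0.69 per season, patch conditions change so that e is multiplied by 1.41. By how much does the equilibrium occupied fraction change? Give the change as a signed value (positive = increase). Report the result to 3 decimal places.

-0.073

Before: p* = 0.36/(0.36+0.69) = 0.3429.
After: m = 0.36, e = 0.9729; p* = 0.36/1.3329 = 0.2701.
Δp* = 0.2701 − 0.3429 = -0.0728.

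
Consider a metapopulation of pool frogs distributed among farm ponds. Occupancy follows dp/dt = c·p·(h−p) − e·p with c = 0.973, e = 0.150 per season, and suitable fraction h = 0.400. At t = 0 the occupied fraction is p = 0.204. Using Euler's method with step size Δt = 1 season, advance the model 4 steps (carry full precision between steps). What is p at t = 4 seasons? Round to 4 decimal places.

0.2295

Update rule: p ← p + [c·p·(h−p) − e·p]·Δt with Δt = 1.
t = 1: p = 0.20400 + (+0.00830) = 0.21230
t = 2: p = 0.21230 + (+0.00693) = 0.21923
t = 3: p = 0.21923 + (+0.00568) = 0.22491
t = 4: p = 0.22491 + (+0.00458) = 0.22949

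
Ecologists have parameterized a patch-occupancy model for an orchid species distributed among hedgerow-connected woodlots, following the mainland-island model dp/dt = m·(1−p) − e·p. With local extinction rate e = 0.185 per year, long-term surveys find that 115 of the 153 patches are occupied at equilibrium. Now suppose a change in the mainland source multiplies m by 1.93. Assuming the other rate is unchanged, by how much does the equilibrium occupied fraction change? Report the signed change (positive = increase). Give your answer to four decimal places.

0.1022

Observed p* = 115/153 = 0.75163.
Balance m(1−p*) = e·p* gives m = e·p*/(1−p*) = 0.185×0.75163/0.24837 = 0.55986.
New p* = m/(m+e) = 1.08053/(1.08053+0.18500) = 0.85382.
Δp* = 0.85382 − 0.75163 = +0.10219.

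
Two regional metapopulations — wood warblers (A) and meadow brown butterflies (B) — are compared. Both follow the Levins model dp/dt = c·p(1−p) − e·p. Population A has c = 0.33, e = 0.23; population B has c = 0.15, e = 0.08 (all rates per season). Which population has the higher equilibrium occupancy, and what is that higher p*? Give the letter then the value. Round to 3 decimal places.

A: p*_A = 1 − 0.23/0.33 = 0.3030.
B: p*_B = 1 − 0.08/0.15 = 0.4667.
B is higher at 0.4667.

B, 0.467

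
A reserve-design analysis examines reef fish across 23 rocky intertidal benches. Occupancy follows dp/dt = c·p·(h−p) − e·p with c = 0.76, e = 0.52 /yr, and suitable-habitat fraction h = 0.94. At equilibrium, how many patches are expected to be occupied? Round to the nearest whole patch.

p* = h − e/c = 0.94 − 0.6842 = 0.2558.
Expected occupied patches = N × p* = 23 × 0.2558 = 5.88 ≈ 6.

6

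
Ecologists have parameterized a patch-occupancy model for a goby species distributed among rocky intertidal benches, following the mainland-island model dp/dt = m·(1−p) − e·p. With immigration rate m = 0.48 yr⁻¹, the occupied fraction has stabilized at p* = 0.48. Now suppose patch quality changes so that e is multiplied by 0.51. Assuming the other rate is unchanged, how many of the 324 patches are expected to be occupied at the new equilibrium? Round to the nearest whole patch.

209

Balance m(1−p*) = e·p* gives e = m(1−p*)/p* = 0.48×0.52000/0.48000 = 0.52000.
New p* = m/(m+e) = 0.48000/(0.48000+0.26520) = 0.64412.
Expected occupied = 324 × 0.64412 = 208.69 ≈ 209.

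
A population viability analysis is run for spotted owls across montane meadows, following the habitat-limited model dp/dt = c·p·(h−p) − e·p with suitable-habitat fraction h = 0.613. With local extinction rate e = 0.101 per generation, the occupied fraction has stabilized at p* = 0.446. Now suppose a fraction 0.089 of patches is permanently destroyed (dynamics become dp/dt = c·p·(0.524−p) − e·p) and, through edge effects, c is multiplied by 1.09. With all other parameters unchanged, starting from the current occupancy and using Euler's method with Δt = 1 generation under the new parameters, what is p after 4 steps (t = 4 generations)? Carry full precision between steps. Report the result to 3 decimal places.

Balance c(h−p*) = e gives c = e/(0.613 − 0.44600) = 0.101/0.16700 = 0.60479.
Starting from p₀ = 0.44600; update p ← p + (dp/dt)·Δt with the new parameters.
  1  |  dp/dt·Δt = -0.022113  |  p_1 = 0.423887
  2  |  dp/dt·Δt = -0.014837  |  p_2 = 0.409050
  3  |  dp/dt·Δt = -0.010317  |  p_3 = 0.398732
  4  |  dp/dt·Δt = -0.007345  |  p_4 = 0.391387

0.391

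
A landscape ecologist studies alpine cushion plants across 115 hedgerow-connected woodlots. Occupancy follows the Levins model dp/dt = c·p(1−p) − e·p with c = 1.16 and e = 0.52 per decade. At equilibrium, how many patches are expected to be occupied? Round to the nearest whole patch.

63

p* = 1 − e/c = 1 − 0.52/1.16 = 0.5517.
Expected occupied patches = N × p* = 115 × 0.5517 = 63.45 ≈ 63.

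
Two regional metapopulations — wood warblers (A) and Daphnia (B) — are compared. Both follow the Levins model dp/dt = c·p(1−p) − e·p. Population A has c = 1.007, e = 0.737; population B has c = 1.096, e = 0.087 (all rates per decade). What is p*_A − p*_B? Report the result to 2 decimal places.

-0.65

A: p*_A = 1 − 0.737/1.007 = 0.2681.
B: p*_B = 1 − 0.087/1.096 = 0.9206.
p*_A − p*_B = 0.2681 − 0.9206 = -0.6525.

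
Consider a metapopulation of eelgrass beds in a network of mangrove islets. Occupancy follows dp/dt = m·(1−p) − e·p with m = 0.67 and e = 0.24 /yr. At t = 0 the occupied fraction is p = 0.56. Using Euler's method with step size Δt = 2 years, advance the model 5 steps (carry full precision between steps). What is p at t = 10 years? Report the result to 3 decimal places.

0.802

Update rule: p ← p + [m·(1−p) − e·p]·Δt with Δt = 2.
  1  |  dp/dt·Δt = +0.320800  |  p_1 = 0.880800
  2  |  dp/dt·Δt = -0.263056  |  p_2 = 0.617744
  3  |  dp/dt·Δt = +0.215706  |  p_3 = 0.833450
  4  |  dp/dt·Δt = -0.176879  |  p_4 = 0.656571
  5  |  dp/dt·Δt = +0.145041  |  p_5 = 0.801612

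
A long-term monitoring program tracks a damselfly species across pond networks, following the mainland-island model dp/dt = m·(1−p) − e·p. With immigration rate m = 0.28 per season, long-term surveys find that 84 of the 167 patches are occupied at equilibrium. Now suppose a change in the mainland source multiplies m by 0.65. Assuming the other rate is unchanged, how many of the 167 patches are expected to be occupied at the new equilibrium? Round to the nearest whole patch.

Observed p* = 84/167 = 0.50299.
Balance m(1−p*) = e·p* gives e = m(1−p*)/p* = 0.28×0.49701/0.50299 = 0.27667.
New p* = m/(m+e) = 0.18200/(0.18200+0.27667) = 0.39680.
Expected occupied = 167 × 0.39680 = 66.27 ≈ 66.

66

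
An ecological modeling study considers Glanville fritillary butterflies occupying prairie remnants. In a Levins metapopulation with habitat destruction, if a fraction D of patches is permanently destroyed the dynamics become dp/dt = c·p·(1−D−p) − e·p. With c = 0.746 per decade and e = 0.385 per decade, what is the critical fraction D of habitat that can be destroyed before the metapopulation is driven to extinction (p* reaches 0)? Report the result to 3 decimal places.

0.484

The nontrivial equilibrium is p* = (1−D) − e/c; extinction occurs when this hits zero.
So D_crit = 1 − e/c = 1 − 0.385/0.746 = 1 − 0.5161 = 0.4839.
This equals the undisturbed p*, a classic result of Lande's extension.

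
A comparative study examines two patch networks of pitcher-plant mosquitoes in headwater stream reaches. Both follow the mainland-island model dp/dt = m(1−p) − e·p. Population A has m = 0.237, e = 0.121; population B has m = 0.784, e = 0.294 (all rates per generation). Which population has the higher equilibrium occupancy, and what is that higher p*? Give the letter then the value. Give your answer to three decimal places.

A: p*_A = m/(m+e) = 0.237/0.3580 = 0.6620.
B: p*_B = 0.784/1.0780 = 0.7273.
B is higher at 0.7273.

B, 0.727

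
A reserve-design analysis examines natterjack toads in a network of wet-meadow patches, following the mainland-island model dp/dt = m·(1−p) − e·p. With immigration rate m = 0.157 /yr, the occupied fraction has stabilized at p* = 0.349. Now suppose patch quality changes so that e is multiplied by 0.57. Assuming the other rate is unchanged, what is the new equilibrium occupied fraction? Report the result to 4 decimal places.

Balance m(1−p*) = e·p* gives e = m(1−p*)/p* = 0.157×0.65100/0.34900 = 0.29286.
New p* = m/(m+e) = 0.15700/(0.15700+0.16693) = 0.48467.

0.4847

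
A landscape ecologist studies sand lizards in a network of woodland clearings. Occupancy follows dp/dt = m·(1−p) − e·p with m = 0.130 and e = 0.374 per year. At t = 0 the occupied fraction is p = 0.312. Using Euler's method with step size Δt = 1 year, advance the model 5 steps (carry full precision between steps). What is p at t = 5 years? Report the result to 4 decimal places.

0.2596

Update rule: p ← p + [m·(1−p) − e·p]·Δt with Δt = 1.
t = 1: p = 0.31200 + (-0.02725) = 0.28475
t = 2: p = 0.28475 + (-0.01352) = 0.27124
t = 3: p = 0.27124 + (-0.00670) = 0.26453
t = 4: p = 0.26453 + (-0.00332) = 0.26121
t = 5: p = 0.26121 + (-0.00165) = 0.25956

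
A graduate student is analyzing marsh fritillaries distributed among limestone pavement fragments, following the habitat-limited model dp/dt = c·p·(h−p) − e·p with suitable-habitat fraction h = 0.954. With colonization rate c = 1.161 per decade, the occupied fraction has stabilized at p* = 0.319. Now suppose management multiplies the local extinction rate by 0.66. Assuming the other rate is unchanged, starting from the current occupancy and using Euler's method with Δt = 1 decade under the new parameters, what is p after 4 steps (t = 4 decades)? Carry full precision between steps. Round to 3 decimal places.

0.521

Balance c(h−p*) = e gives e = 1.161×(0.954 − 0.31900) = 0.73724.
Starting from p₀ = 0.31900; update p ← p + (dp/dt)·Δt with the new parameters.
p: 0.31900 → 0.39896  (Δp = +0.07996)
p: 0.39896 → 0.46193  (Δp = +0.06297)
p: 0.46193 → 0.50106  (Δp = +0.03914)
p: 0.50106 → 0.52075  (Δp = +0.01968)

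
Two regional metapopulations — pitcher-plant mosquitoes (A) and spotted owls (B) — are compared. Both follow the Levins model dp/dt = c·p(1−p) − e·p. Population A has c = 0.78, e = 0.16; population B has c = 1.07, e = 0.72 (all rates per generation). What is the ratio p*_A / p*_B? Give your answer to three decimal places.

2.430

A: p*_A = 1 − 0.16/0.78 = 0.7949.
B: p*_B = 1 − 0.72/1.07 = 0.3271.
p*_A / p*_B = 0.7949/0.3271 = 2.4300.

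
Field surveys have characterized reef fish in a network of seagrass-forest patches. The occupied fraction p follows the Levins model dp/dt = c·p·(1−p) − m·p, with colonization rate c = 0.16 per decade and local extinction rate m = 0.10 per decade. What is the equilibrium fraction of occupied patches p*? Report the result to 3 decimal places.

At equilibrium, colonization balances extinction: c·p*·(1−p*) = m·p*.
So p* = 1 − m/c = 1 − 0.10/0.16 = 1 − 0.6250 = 0.3750.

0.375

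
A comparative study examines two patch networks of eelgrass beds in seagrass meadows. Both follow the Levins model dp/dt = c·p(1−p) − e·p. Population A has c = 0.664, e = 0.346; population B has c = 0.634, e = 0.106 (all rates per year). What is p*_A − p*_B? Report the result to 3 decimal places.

A: p*_A = 1 − 0.346/0.664 = 0.4789.
B: p*_B = 1 − 0.106/0.634 = 0.8328.
p*_A − p*_B = 0.4789 − 0.8328 = -0.3539.

-0.354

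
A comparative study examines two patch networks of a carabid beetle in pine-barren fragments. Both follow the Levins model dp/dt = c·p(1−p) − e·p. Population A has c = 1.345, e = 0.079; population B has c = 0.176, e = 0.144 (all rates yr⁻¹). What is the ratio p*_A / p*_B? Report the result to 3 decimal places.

5.177

A: p*_A = 1 − 0.079/1.345 = 0.9413.
B: p*_B = 1 − 0.144/0.176 = 0.1818.
p*_A / p*_B = 0.9413/0.1818 = 5.1770.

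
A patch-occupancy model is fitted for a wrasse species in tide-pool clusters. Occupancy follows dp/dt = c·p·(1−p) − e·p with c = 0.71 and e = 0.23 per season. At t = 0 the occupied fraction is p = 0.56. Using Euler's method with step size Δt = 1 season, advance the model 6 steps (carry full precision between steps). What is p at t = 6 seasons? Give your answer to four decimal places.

0.6728

Update rule: p ← p + [c·p·(1−p) − e·p]·Δt with Δt = 1.
step 1: Δp = +0.04614, p = 0.60614
step 2: Δp = +0.03009, p = 0.63623
step 3: Δp = +0.01799, p = 0.65422
step 4: Δp = +0.01014, p = 0.66436
step 5: Δp = +0.00552, p = 0.66988
step 6: Δp = +0.00294, p = 0.67282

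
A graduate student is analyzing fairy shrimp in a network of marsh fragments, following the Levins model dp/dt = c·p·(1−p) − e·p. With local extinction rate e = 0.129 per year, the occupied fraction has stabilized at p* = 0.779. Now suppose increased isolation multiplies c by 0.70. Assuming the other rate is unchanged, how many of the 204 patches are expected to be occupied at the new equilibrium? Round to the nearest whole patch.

140

Balance c(1−p*) = e gives c = e/(1 − 0.77900) = 0.129/0.22100 = 0.58371.
New p* = 1 − e/c = 1 − 0.12900/0.40860 = 0.68429.
Expected occupied = 204 × 0.68429 = 139.60 ≈ 140.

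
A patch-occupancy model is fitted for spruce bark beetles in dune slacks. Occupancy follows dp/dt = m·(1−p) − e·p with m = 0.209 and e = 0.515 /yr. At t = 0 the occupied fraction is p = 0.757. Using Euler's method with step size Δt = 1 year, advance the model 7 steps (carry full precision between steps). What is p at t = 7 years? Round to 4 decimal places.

0.2887

Update rule: p ← p + [m·(1−p) − e·p]·Δt with Δt = 1.
  1  |  dp/dt·Δt = -0.339068  |  p_1 = 0.417932
  2  |  dp/dt·Δt = -0.093583  |  p_2 = 0.324349
  3  |  dp/dt·Δt = -0.025829  |  p_3 = 0.298520
  4  |  dp/dt·Δt = -0.007129  |  p_4 = 0.291392
  5  |  dp/dt·Δt = -0.001968  |  p_5 = 0.289424
  6  |  dp/dt·Δt = -0.000543  |  p_6 = 0.288881
  7  |  dp/dt·Δt = -0.000150  |  p_7 = 0.288731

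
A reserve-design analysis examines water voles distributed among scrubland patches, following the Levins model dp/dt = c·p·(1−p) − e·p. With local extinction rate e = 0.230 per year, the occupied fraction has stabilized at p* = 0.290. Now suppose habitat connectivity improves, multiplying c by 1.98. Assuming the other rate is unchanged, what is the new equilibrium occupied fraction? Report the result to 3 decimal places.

0.641

Balance c(1−p*) = e gives c = e/(1 − 0.29000) = 0.230/0.71000 = 0.32394.
New p* = 1 − e/c = 1 − 0.23000/0.64140 = 0.64141.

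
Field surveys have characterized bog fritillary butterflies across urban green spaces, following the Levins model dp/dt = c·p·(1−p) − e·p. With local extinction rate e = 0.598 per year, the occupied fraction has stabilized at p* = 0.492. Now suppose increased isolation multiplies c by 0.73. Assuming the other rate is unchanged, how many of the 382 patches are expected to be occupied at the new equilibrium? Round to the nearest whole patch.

Balance c(1−p*) = e gives c = e/(1 − 0.49200) = 0.598/0.50800 = 1.17717.
New p* = 1 − e/c = 1 − 0.59800/0.85933 = 0.30411.
Expected occupied = 382 × 0.30411 = 116.17 ≈ 116.

116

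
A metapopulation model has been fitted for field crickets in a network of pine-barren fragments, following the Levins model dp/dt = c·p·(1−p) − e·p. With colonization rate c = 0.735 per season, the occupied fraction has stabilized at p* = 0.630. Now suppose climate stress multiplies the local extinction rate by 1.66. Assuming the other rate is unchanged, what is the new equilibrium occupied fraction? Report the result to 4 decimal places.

0.3858

Balance c(1−p*) = e gives e = 0.735×(1 − 0.63000) = 0.27195.
New p* = 1 − e/c = 1 − 0.45144/0.73500 = 0.38580.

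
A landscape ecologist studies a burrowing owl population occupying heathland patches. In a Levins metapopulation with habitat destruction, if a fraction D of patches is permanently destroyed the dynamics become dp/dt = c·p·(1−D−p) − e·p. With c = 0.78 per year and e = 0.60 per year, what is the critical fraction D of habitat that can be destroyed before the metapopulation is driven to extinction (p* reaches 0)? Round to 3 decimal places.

0.231

The nontrivial equilibrium is p* = (1−D) − e/c; extinction occurs when this hits zero.
So D_crit = 1 − e/c = 1 − 0.60/0.78 = 1 − 0.7692 = 0.2308.
This equals the undisturbed p*, a classic result of Lande's extension.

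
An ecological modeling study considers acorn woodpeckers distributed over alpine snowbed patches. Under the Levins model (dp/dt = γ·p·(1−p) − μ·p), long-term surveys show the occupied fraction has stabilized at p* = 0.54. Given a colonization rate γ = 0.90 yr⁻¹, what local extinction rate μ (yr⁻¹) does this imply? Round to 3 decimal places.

0.414

At equilibrium γ(1−p*) = μ.
μ = 0.90 × (1 − 0.54) = 0.90 × 0.4600 = 0.4140.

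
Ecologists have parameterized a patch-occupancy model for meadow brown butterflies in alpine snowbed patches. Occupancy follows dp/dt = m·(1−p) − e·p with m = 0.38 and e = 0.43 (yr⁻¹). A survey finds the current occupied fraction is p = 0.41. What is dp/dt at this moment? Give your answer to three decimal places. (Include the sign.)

Colonization term: m·(1−p) = 0.38×0.5900 = 0.22420.
Extinction term: e·p = 0.17630.
dp/dt = 0.22420 − 0.17630 = 0.04790.

0.048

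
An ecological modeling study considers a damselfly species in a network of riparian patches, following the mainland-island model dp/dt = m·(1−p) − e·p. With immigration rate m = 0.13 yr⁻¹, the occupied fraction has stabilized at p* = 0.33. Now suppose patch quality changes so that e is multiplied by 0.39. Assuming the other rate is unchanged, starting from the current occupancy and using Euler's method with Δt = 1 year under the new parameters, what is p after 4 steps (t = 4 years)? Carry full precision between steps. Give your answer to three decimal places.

Balance m(1−p*) = e·p* gives e = m(1−p*)/p* = 0.13×0.67000/0.33000 = 0.26394.
Starting from p₀ = 0.33000; update p ← p + (dp/dt)·Δt with the new parameters.
step 1: Δp = +0.05313, p = 0.38313
step 2: Δp = +0.04075, p = 0.42389
step 3: Δp = +0.03126, p = 0.45515
step 4: Δp = +0.02398, p = 0.47913

0.479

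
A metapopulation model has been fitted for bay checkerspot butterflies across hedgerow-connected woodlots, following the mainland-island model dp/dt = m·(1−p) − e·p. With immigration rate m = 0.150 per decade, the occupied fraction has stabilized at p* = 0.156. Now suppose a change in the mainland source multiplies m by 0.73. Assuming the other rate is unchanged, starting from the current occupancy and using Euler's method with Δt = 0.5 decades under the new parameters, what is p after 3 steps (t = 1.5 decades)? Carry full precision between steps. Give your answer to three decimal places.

0.125

Balance m(1−p*) = e·p* gives e = m(1−p*)/p* = 0.150×0.84400/0.15600 = 0.81154.
Starting from p₀ = 0.15600; update p ← p + (dp/dt)·Δt with the new parameters.
p: 0.15600 → 0.13891  (Δp = -0.01709)
p: 0.13891 → 0.12969  (Δp = -0.00922)
p: 0.12969 → 0.12471  (Δp = -0.00497)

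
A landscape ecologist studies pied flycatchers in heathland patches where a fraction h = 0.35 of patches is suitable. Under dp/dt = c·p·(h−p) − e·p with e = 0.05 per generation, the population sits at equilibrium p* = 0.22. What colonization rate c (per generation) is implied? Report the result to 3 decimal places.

0.385

At equilibrium c(h−p*) = e, so c = e/(h−p*).
c = 0.05/(0.35 − 0.22) = 0.05/0.1300 = 0.3846.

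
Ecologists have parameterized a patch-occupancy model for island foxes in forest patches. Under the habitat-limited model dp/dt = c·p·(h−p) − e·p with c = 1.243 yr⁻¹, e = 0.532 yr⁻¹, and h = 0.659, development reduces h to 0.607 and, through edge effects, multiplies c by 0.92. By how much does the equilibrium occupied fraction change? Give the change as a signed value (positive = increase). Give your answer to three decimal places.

-0.089

Before: p* = h − e/c = 0.659 − 0.532/1.243 = 0.659 − 0.4280 = 0.2310.
After: c = 1.14356, e = 0.532, h = 0.607; p* = 0.607 − 0.532/1.14356 = 0.1418.
Δp* = 0.1418 − 0.2310 = -0.0892.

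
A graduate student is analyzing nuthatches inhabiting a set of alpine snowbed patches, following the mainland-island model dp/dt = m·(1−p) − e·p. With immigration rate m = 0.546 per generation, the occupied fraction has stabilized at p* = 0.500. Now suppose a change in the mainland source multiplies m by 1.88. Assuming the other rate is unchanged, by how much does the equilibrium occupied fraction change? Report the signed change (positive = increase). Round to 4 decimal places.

Balance m(1−p*) = e·p* gives e = m(1−p*)/p* = 0.546×0.50000/0.50000 = 0.54600.
New p* = m/(m+e) = 1.02648/(1.02648+0.54600) = 0.65278.
Δp* = 0.65278 − 0.50000 = +0.15278.

0.1528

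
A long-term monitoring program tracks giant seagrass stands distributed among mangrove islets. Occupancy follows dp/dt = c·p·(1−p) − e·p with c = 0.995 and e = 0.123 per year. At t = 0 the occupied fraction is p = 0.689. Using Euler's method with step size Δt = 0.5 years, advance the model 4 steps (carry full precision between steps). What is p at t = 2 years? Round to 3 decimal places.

0.849

Update rule: p ← p + [c·p·(1−p) − e·p]·Δt with Δt = 0.5.
t = 0.5: p = 0.68900 + (+0.06423) = 0.75323
t = 1: p = 0.75323 + (+0.04615) = 0.79938
t = 1.5: p = 0.79938 + (+0.03062) = 0.83000
t = 2: p = 0.83000 + (+0.01915) = 0.84915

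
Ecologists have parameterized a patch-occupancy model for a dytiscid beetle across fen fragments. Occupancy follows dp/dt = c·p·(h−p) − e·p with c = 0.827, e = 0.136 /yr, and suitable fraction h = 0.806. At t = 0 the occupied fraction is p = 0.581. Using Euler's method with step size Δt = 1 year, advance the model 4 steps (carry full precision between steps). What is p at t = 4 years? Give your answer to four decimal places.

Update rule: p ← p + [c·p·(h−p) − e·p]·Δt with Δt = 1.
p: 0.58100 → 0.61009  (Δp = +0.02909)
p: 0.61009 → 0.62596  (Δp = +0.01587)
p: 0.62596 → 0.63403  (Δp = +0.00807)
p: 0.63403 → 0.63797  (Δp = +0.00394)

0.6380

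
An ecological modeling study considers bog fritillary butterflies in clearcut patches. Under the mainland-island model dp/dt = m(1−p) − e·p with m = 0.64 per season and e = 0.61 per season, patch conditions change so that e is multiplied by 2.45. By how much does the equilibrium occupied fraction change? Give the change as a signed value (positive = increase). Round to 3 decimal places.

Before: p* = 0.64/(0.64+0.61) = 0.5120.
After: m = 0.64, e = 1.4945; p* = 0.64/2.1345 = 0.2998.
Δp* = 0.2998 − 0.5120 = -0.2122.

-0.212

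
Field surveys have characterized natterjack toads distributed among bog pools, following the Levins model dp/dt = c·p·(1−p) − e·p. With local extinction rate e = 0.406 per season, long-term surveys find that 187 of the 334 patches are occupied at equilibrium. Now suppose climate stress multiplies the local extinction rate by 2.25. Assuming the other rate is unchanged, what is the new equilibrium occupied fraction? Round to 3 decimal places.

Observed p* = 187/334 = 0.55988.
Balance c(1−p*) = e gives c = e/(1 − 0.55988) = 0.406/0.44012 = 0.92248.
New p* = 1 − e/c = 1 − 0.91350/0.92248 = 0.00973.

0.010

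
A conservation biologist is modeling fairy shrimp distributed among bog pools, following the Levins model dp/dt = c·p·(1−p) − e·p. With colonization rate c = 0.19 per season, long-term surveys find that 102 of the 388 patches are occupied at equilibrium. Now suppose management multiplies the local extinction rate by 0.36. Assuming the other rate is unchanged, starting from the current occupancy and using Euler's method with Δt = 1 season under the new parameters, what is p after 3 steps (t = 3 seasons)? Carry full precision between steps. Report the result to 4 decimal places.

Observed p* = 102/388 = 0.26289.
Balance c(1−p*) = e gives e = 0.19×(1 − 0.26289) = 0.14005.
Starting from p₀ = 0.26289; update p ← p + (dp/dt)·Δt with the new parameters.
p: 0.26289 → 0.28645  (Δp = +0.02356)
p: 0.28645 → 0.31084  (Δp = +0.02439)
p: 0.31084 → 0.33587  (Δp = +0.02503)

0.3359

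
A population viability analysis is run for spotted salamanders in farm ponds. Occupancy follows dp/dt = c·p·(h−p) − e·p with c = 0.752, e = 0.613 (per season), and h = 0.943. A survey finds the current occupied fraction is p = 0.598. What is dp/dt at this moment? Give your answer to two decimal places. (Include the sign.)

Colonization term: c·p·(h−p) = 0.752×0.598×0.3450 = 0.15515.
Extinction term: e·p = 0.36657.
dp/dt = 0.15515 − 0.36657 = -0.21143.

-0.21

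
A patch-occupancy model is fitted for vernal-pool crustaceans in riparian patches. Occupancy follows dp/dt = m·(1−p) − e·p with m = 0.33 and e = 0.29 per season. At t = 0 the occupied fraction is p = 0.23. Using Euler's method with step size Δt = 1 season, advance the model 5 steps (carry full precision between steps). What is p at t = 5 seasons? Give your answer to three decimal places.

Update rule: p ← p + [m·(1−p) − e·p]·Δt with Δt = 1.
  1  |  dp/dt·Δt = +0.187400  |  p_1 = 0.417400
  2  |  dp/dt·Δt = +0.071212  |  p_2 = 0.488612
  3  |  dp/dt·Δt = +0.027061  |  p_3 = 0.515673
  4  |  dp/dt·Δt = +0.010283  |  p_4 = 0.525956
  5  |  dp/dt·Δt = +0.003908  |  p_5 = 0.529863

0.530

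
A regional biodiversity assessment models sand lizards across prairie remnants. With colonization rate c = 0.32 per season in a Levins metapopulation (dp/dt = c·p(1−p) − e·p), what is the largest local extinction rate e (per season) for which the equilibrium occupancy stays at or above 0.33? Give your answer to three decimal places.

1 − e/c ≥ 0.33 ⇒ e ≤ c(1 − 0.33) = 0.32 × 0.6700.
e_max = 0.2144.

0.214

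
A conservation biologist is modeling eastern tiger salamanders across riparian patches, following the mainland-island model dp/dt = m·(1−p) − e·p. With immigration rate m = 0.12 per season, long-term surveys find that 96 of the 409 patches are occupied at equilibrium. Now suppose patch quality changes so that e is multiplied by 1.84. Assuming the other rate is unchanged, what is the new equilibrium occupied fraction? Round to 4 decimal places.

0.1429

Observed p* = 96/409 = 0.23472.
Balance m(1−p*) = e·p* gives e = m(1−p*)/p* = 0.12×0.76528/0.23472 = 0.39125.
New p* = m/(m+e) = 0.12000/(0.12000+0.71990) = 0.14287.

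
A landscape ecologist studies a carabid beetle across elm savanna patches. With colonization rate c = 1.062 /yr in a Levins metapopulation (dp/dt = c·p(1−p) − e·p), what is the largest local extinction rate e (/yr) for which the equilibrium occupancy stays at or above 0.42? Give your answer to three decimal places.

0.616

1 − e/c ≥ 0.42 ⇒ e ≤ c(1 − 0.42) = 1.062 × 0.5800.
e_max = 0.6160.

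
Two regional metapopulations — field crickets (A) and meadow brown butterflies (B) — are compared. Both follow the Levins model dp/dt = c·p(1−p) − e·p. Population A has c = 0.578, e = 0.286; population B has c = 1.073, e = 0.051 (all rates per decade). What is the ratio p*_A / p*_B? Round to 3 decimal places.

A: p*_A = 1 − 0.286/0.578 = 0.5052.
B: p*_B = 1 − 0.051/1.073 = 0.9525.
p*_A / p*_B = 0.5052/0.9525 = 0.5304.

0.530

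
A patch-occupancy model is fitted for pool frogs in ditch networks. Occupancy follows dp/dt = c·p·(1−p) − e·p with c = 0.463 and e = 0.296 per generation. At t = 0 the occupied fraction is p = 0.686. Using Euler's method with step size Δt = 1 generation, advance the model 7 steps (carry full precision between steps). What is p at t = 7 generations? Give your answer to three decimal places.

Update rule: p ← p + [c·p·(1−p) − e·p]·Δt with Δt = 1.
step 1: Δp = -0.10332, p = 0.58268
step 2: Δp = -0.05989, p = 0.52279
step 3: Δp = -0.03924, p = 0.48355
step 4: Δp = -0.02751, p = 0.45605
step 5: Δp = -0.02013, p = 0.43591
step 6: Δp = -0.01518, p = 0.42073
step 7: Δp = -0.01170, p = 0.40903

0.409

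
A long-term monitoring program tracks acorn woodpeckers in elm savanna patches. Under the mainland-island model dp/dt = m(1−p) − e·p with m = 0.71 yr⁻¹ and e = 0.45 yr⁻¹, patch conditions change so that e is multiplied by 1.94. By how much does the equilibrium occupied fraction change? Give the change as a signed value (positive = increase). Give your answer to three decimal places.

-0.164

Before: p* = 0.71/(0.71+0.45) = 0.6121.
After: m = 0.71, e = 0.873; p* = 0.71/1.5830 = 0.4485.
Δp* = 0.4485 − 0.6121 = -0.1636.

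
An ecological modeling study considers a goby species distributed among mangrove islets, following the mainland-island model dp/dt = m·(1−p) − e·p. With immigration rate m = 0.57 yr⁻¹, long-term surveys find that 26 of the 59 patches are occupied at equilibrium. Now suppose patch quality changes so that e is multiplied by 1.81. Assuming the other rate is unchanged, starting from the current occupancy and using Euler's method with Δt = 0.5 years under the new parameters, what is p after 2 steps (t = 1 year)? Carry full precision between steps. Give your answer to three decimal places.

0.304

Observed p* = 26/59 = 0.44068.
Balance m(1−p*) = e·p* gives e = m(1−p*)/p* = 0.57×0.55932/0.44068 = 0.72346.
Starting from p₀ = 0.44068; update p ← p + (dp/dt)·Δt with the new parameters.
t = 0.5: p = 0.44068 + (-0.12912) = 0.31156
t = 1: p = 0.31156 + (-0.00778) = 0.30378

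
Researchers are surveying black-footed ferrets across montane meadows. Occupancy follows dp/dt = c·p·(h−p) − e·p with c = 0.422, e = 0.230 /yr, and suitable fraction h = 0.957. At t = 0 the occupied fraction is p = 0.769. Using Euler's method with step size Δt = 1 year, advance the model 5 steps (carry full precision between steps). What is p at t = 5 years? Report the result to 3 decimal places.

0.491

Update rule: p ← p + [c·p·(h−p) − e·p]·Δt with Δt = 1.
step 1: Δp = -0.11586, p = 0.65314
step 2: Δp = -0.06647, p = 0.58667
step 3: Δp = -0.04325, p = 0.54342
step 4: Δp = -0.03014, p = 0.51328
step 5: Δp = -0.02194, p = 0.49133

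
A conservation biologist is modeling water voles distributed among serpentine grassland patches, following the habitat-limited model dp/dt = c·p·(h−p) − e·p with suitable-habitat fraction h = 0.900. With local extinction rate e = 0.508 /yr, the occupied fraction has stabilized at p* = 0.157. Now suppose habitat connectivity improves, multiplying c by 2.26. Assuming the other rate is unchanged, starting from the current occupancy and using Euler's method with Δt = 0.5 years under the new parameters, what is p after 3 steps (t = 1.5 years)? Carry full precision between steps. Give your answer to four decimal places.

Balance c(h−p*) = e gives c = e/(0.9 − 0.15700) = 0.508/0.74300 = 0.68371.
Starting from p₀ = 0.15700; update p ← p + (dp/dt)·Δt with the new parameters.
step 1: Δp = +0.05025, p = 0.20725
step 2: Δp = +0.05828, p = 0.26553
step 3: Δp = +0.06272, p = 0.32824

0.3282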